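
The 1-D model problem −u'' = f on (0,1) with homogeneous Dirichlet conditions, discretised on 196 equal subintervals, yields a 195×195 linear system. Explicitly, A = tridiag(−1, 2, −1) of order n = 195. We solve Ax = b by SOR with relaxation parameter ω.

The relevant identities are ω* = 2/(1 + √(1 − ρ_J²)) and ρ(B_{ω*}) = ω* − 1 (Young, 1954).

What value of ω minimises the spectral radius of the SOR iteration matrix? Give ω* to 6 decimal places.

[ρ_J] n=195: ρ(B_J) = cos(π/(n+1)) = cos(π/196) = 0.999872.
root = sin(π/196) = 0.0160278  (since 1−cos² = sin²).
ω* = 2 / (1 + 0.0160278) = 2 / 1.0160278 ≈ 1.968450.
Hence ρ(B_{ω*}) = 1.968450 − 1 = 0.968450.

ω* = 1.968450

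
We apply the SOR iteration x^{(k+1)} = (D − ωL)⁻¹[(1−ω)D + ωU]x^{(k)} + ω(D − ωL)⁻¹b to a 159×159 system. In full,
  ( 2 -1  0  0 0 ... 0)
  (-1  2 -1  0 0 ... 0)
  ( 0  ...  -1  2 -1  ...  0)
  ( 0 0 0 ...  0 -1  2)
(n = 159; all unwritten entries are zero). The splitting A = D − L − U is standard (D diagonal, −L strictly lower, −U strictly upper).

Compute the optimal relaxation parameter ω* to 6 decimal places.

ρ_J = max_k |cos(kπ/160)| = cos(π/160) = 0.999807
1 − cos²(π/160) = sin²(π/160) ⇒ √(1−ρ_J²) = sin(π/160) = 0.0196337.
ω* = 2/(1+0.0196337) = 1.961489
At ω = 1.961489 every |λ(B_ω)| = ω−1, so ρ_SOR = 0.961489.

ω* = 1.961489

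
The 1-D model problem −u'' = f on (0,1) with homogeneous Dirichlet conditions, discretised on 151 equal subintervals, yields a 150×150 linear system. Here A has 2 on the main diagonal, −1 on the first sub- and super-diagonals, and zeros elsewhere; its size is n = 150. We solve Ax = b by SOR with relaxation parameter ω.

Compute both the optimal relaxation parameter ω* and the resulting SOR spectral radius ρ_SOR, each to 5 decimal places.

ω* = 1.95924, ρ_SOR = 0.95924

n=150: λ(B_J) = 1 − λ(A)/2 = cos(kπ/151); k=1 gives ρ_J = 0.99978.
√(1 − cos²(π/151)) = sin(π/151) ≈ 0.020804.
Then 2/(1+√(1−ρ_J²)) = 2/(1+0.020804); ω* = 2/1.020804 = 1.95924.
and ρ(B_{ω*}) = 1.95924 − 1 = 0.95924.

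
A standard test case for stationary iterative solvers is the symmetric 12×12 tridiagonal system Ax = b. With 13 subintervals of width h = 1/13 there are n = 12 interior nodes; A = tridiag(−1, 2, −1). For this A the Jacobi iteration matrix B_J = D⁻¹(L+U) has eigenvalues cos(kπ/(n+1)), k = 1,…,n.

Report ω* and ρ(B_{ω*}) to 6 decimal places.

ω* = 1.613794, ρ_SOR = 0.613794

With n=12, ρ(Jacobi) = cos(π/13) = 0.970942.
√(1−ρ_J²) simplifies to sin(π/13) = 0.2393157.
Young: ω* = 2/(1+√(1−ρ_J²)) = 2/(1+0.2393157) = 2/1.2393157 = 1.613794.
ρ(B_{ω*}) = ω*−1 = 0.613794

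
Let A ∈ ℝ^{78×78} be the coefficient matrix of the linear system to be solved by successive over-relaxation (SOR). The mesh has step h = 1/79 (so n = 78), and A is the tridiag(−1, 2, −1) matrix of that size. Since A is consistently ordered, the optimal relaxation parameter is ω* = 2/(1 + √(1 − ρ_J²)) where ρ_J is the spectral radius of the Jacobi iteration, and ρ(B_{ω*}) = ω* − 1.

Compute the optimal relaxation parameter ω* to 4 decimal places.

n=78: λ(B_J) = 1 − λ(A)/2 = cos(kπ/79); k=1 gives ρ_J = 0.9992.
√(1−ρ_J²) simplifies to sin(π/79) = 0.03976.
Then 2/(1+√(1−ρ_J²)) = 2/(1+0.03976); ω* = 2/1.03976 = 1.9235.
and ρ(B_{ω*}) = 1.9235 − 1 = 0.9235.

ω* = 1.9235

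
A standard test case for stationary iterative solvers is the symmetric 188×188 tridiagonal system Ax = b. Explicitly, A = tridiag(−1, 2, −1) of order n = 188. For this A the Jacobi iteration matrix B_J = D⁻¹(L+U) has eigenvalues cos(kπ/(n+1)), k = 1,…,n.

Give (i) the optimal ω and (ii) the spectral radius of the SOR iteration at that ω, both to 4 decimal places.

ω* = 1.9673, ρ_SOR = 0.9673

With n=188, ρ(Jacobi) = cos(π/189) = 0.9999.
√(1−ρ_J²) = |sin(π/189)| = 0.01662
Young: ω* = 2/(1+√(1−ρ_J²)) = 2/(1+0.01662) = 2/1.01662 = 1.9673.
[ρ_SOR] ω* − 1 = 0.9673.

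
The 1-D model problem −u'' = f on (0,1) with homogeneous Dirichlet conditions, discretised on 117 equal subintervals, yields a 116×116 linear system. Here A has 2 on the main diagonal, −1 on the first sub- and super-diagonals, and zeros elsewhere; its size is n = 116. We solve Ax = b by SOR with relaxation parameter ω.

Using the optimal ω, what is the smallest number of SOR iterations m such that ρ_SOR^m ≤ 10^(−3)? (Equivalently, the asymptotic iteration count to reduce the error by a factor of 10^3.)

m = 129

ρ_J = max_k |cos(kπ/117)| = cos(π/117) = 0.9996395
root = sin(π/117) = 0.0268480  (since 1−cos² = sin²).
[ω*] 2 ÷ (1 + 0.0268480) = 2 ÷ 1.0268480 = 1.9477079.
ρ_SOR = ω* − 1 ≈ 0.9477079.
m ≥ 3·ln10 / (−ln 0.9477079) = 128.615; smallest integer m = 129.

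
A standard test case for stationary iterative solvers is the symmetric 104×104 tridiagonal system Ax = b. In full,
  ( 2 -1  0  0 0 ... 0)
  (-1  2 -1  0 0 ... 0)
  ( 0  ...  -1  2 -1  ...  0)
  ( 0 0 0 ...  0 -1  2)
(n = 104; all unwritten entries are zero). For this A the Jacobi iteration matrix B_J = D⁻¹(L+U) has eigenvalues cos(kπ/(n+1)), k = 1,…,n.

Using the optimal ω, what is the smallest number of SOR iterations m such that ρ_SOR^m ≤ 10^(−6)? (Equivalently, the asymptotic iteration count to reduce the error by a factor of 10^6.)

m = 231

½·tridiag(1,0,1) at n=104: λ_k = cos(kπ/105); max |λ| at k=1 ⇒ ρ_J = cos(π/105) ≈ 0.9995524.
1 − cos²(π/105) = sin²(π/105) ⇒ √(1−ρ_J²) = sin(π/105) = 0.0299155.
ω* = 2/(1 + 0.0299155) = 2/1.0299155 = 1.9419069.
[ρ_SOR] ω* − 1 = 0.9419069.
m ≥ 6·ln10 / (−ln 0.9419069) = 230.840; smallest integer m = 231.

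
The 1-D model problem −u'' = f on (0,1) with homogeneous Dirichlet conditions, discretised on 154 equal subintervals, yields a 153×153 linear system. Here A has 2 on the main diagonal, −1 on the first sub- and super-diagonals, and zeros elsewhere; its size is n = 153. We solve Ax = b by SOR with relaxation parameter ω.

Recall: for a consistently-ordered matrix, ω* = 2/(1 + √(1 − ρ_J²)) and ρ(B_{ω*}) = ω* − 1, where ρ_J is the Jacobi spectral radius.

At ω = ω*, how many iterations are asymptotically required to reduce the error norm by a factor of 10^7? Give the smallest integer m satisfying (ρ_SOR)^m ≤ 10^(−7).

m = 396

[ρ_J] n=153: ρ(B_J) = cos(π/(n+1)) = cos(π/154) = 0.9997919.
root = sin(π/154) = 0.0203985  (since 1−cos² = sin²).
ω* = 2/(1+0.0203985) = 1.9600186
and ρ(B_{ω*}) = 1.9600186 − 1 = 0.9600186.
For 7 digits: m = 7·ln10 / (−ln 0.9600186) = 16.1181/0.0408026 = 395.026; round up → m = 396.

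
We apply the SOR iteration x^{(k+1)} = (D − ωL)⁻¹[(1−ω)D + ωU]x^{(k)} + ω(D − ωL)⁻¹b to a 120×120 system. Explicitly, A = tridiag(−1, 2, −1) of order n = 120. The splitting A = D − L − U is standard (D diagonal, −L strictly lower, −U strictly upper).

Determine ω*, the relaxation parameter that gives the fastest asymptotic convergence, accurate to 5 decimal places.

spectrum of D⁻¹(L+U) = {cos(kπ/121) : 1≤k≤120}; ρ_J = cos(π/121) = 0.99966.
√(1−ρ_J²) = |sin(π/121)| = 0.025961
ω* = 2/(1 + 0.025961) = 2/1.025961 = 1.94939.
Hence ρ(B_{ω*}) = 1.94939 − 1 = 0.94939.

ω* = 1.94939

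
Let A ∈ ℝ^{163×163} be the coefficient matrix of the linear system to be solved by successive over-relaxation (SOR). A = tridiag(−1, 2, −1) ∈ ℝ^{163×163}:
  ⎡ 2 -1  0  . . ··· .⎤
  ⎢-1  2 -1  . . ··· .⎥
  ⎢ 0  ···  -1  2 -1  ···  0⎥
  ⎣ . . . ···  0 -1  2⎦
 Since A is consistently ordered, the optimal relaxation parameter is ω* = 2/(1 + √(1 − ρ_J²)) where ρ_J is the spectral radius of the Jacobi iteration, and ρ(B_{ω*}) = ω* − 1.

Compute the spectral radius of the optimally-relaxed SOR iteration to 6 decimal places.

ρ_SOR = 0.962410

B_J for the 163×163 system has eigenvalues cos(kπ/164); ρ_J = cos(π/164) = 0.999817.
√(1−ρ_J²) simplifies to sin(π/164) = 0.0191549.
So ω* = 2/1.0191549 = 1.962410 (Young).
At ω = 1.962410 every |λ(B_ω)| = ω−1, so ρ_SOR = 0.962410.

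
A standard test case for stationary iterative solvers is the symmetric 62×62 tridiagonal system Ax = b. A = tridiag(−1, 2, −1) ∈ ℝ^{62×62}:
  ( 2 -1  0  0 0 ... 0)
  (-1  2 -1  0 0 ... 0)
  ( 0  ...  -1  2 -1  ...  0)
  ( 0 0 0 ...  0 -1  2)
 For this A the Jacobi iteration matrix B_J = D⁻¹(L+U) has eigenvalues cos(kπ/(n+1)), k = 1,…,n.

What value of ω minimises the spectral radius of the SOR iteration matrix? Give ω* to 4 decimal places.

ω* = 1.9050

spectrum of D⁻¹(L+U) = {cos(kπ/63) : 1≤k≤62}; ρ_J = cos(π/63) = 0.9988.
√(1−ρ_J²) simplifies to sin(π/63) = 0.04985.
ω* = 2 / (1 + 0.04985) = 2 / 1.04985 ≈ 1.9050.
ρ(B_{ω*}) = ω*−1 = 0.9050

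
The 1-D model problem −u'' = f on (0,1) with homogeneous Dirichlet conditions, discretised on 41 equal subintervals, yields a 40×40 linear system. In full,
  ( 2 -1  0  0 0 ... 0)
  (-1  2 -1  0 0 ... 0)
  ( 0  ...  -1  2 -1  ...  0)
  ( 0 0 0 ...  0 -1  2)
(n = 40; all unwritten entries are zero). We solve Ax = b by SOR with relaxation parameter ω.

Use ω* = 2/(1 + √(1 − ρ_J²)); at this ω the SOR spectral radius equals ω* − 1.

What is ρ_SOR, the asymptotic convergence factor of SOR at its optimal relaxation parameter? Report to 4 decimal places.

ρ_SOR = 0.8578

n=40: λ(B_J) = 1 − λ(A)/2 = cos(kπ/41); k=1 gives ρ_J = 0.9971.
1 − cos²(π/41) = sin²(π/41) ⇒ √(1−ρ_J²) = sin(π/41) = 0.07655.
Young: ω* = 2/(1+√(1−ρ_J²)) = 2/(1+0.07655) = 2/1.07655 = 1.8578.
and ρ(B_{ω*}) = 1.8578 − 1 = 0.8578.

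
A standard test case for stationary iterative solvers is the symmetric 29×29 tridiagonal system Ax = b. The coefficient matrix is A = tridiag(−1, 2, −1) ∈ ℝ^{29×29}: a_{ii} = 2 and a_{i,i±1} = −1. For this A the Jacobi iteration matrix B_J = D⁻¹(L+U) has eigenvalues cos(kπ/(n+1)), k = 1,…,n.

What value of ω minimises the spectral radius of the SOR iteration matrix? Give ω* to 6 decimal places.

ω* = 1.810727

n=29: λ(B_J) = 1 − λ(A)/2 = cos(kπ/30); k=1 gives ρ_J = 0.994522.
root = sin(π/30) = 0.1045285  (since 1−cos² = sin²).
So ω* = 2/1.1045285 = 1.810727 (Young).
Hence ρ(B_{ω*}) = 1.810727 − 1 = 0.810727.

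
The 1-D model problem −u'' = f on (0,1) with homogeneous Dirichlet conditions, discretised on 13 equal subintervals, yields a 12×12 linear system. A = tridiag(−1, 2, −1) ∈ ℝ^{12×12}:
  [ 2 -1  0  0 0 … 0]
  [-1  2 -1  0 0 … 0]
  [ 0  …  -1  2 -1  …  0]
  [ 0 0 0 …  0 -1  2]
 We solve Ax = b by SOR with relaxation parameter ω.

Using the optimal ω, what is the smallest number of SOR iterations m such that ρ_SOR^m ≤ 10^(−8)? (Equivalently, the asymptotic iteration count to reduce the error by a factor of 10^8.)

m = 38

n=12: λ(B_J) = 1 − λ(A)/2 = cos(kπ/13); k=1 gives ρ_J = 0.9709418.
√(1−ρ_J²) simplifies to sin(π/13) = 0.2393157.
ω* = 2/(1+0.2393157) = 1.6137938
Hence ρ(B_{ω*}) = 1.6137938 − 1 = 0.6137938.
(0.6137938)^m ≤ 10^{−8}  ⇒  m·ln(0.6137938) ≤ −8·ln10  ⇒  m ≥ 37.740  ⇒  m = 38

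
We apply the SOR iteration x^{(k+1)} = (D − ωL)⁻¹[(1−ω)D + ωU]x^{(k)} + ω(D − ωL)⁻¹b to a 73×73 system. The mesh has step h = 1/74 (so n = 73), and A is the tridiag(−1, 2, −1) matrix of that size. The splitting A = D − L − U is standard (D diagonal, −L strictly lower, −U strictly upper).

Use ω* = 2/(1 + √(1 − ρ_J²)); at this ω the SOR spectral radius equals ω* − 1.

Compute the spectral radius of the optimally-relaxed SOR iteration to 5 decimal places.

ρ_SOR = 0.91857

spectrum of D⁻¹(L+U) = {cos(kπ/74) : 1≤k≤73}; ρ_J = cos(π/74) = 0.99910.
root = sin(π/74) = 0.042441  (since 1−cos² = sin²).
Then 2/(1+√(1−ρ_J²)) = 2/(1+0.042441); ω* = 2/1.042441 = 1.91857.
At ω = 1.91857 every |λ(B_ω)| = ω−1, so ρ_SOR = 0.91857.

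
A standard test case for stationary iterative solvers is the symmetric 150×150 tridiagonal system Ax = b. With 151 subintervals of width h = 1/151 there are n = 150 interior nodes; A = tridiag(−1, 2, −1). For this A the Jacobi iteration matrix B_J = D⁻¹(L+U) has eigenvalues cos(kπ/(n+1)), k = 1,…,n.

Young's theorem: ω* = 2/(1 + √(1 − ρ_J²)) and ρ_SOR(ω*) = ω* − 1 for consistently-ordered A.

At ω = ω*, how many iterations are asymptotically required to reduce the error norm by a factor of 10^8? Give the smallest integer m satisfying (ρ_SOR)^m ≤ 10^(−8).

m = 443

spectrum of D⁻¹(L+U) = {cos(kπ/151) : 1≤k≤150}; ρ_J = cos(π/151) = 0.9997836.
√(1 − cos²(π/151)) = sin(π/151) ≈ 0.0208037.
Young: ω* = 2/(1+√(1−ρ_J²)) = 2/(1+0.0208037) = 2/1.0208037 = 1.9592405.
At ω = 1.9592405 every |λ(B_ω)| = ω−1, so ρ_SOR = 0.9592405.
m ≥ 8·ln10 / (−ln 0.9592405) = 442.662; smallest integer m = 443.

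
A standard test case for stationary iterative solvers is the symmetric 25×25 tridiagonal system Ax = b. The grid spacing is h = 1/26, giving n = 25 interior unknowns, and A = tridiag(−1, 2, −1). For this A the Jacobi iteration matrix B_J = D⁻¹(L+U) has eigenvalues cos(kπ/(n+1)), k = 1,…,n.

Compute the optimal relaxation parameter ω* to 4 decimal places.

With n=25, ρ(Jacobi) = cos(π/26) = 0.9927.
root = sin(π/26) = 0.12054  (since 1−cos² = sin²).
ω* = 2 / (1 + 0.12054) = 2 / 1.12054 ≈ 1.7849.
Hence ρ(B_{ω*}) = 1.7849 − 1 = 0.7849.

ω* = 1.7849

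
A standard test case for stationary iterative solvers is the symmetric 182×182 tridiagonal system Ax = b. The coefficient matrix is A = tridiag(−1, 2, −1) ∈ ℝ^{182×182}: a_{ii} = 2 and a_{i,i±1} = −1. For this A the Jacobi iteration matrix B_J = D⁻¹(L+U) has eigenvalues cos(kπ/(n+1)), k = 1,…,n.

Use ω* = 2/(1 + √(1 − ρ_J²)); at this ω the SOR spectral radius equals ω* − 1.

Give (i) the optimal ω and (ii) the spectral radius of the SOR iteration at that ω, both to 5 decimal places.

B_J for the 182×182 system has eigenvalues cos(kπ/183); ρ_J = cos(π/183) = 0.99985.
root = sin(π/183) = 0.017166  (since 1−cos² = sin²).
ω* = 2/(1 + 0.017166) = 2/1.017166 = 1.96625.
and ρ(B_{ω*}) = 1.96625 − 1 = 0.96625.

ω* = 1.96625, ρ_SOR = 0.96625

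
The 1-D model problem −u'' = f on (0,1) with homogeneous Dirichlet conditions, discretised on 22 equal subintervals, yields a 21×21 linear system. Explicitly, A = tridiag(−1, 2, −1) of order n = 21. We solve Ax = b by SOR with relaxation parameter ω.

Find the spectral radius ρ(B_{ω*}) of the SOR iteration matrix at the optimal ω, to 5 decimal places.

ρ_J = max_k |cos(kπ/22)| = cos(π/22) = 0.98982
root = sin(π/22) = 0.142315  (since 1−cos² = sin²).
[ω*] 2 ÷ (1 + 0.142315) = 2 ÷ 1.142315 = 1.75083.
and ρ(B_{ω*}) = 1.75083 − 1 = 0.75083.

ρ_SOR = 0.75083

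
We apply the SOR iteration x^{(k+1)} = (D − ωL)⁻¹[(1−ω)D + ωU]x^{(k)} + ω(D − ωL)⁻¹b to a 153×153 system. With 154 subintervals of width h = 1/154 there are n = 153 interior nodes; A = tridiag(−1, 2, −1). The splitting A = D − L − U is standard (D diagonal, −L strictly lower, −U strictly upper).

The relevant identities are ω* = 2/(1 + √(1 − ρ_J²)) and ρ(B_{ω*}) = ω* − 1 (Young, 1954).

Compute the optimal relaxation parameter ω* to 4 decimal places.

ω* = 1.9600

[ρ_J] n=153: ρ(B_J) = cos(π/(n+1)) = cos(π/154) = 0.9998.
root = sin(π/154) = 0.02040  (since 1−cos² = sin²).
Then 2/(1+√(1−ρ_J²)) = 2/(1+0.02040); ω* = 2/1.02040 = 1.9600.
ρ_SOR = ω* − 1 ≈ 0.9600.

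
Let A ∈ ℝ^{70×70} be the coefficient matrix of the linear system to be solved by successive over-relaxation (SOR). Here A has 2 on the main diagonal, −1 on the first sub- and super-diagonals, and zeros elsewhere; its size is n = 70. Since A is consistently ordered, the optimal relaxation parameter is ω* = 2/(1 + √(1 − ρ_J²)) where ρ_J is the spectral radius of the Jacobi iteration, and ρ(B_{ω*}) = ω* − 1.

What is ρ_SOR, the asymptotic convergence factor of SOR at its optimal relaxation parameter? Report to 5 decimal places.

ρ_SOR = 0.91528

½·tridiag(1,0,1) at n=70: λ_k = cos(kπ/71); max |λ| at k=1 ⇒ ρ_J = cos(π/71) ≈ 0.99902.
root = sin(π/71) = 0.044233  (since 1−cos² = sin²).
ω* = 2/(1 + 0.044233) = 2/1.044233 = 1.91528.
At ω = 1.91528 every |λ(B_ω)| = ω−1, so ρ_SOR = 0.91528.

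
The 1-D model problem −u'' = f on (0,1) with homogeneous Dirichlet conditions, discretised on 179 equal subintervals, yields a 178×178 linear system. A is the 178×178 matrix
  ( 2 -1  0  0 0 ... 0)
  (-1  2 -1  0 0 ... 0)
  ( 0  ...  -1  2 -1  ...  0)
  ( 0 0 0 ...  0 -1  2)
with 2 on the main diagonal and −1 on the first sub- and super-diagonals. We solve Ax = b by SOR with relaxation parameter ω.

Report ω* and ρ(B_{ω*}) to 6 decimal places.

ω* = 1.965506, ρ_SOR = 0.965506

spectrum of D⁻¹(L+U) = {cos(kπ/179) : 1≤k≤178}; ρ_J = cos(π/179) = 0.999846.
√(1 − cos²(π/179)) = sin(π/179) ≈ 0.0175499.
Then 2/(1+√(1−ρ_J²)) = 2/(1+0.0175499); ω* = 2/1.0175499 = 1.965506.
Hence ρ(B_{ω*}) = 1.965506 − 1 = 0.965506.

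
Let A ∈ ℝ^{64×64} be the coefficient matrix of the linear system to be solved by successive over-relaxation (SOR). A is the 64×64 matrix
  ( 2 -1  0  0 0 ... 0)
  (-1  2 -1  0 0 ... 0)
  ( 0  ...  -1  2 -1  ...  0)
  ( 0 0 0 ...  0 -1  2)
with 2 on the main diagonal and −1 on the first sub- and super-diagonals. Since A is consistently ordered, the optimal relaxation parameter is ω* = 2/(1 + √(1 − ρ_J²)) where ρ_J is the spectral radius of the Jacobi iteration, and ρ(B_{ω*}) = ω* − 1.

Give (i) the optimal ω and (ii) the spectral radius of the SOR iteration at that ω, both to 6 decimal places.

ω* = 1.907826, ρ_SOR = 0.907826

½·tridiag(1,0,1) at n=64: λ_k = cos(kπ/65); max |λ| at k=1 ⇒ ρ_J = cos(π/65) ≈ 0.998832.
√(1−ρ_J²) simplifies to sin(π/65) = 0.0483134.
So ω* = 2/1.0483134 = 1.907826 (Young).
At ω = 1.907826 every |λ(B_ω)| = ω−1, so ρ_SOR = 0.907826.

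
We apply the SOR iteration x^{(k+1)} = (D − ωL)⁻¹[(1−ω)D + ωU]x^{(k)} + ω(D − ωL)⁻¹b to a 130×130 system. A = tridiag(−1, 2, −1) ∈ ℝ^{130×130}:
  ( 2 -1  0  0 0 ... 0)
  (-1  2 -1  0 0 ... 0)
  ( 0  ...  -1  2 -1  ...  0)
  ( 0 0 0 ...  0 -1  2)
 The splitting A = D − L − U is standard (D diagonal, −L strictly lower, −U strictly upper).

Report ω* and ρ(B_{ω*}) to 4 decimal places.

ω* = 1.9532, ρ_SOR = 0.9532

½·tridiag(1,0,1) at n=130: λ_k = cos(kπ/131); max |λ| at k=1 ⇒ ρ_J = cos(π/131) ≈ 0.9997.
root = sin(π/131) = 0.02398  (since 1−cos² = sin²).
ω* = 2/(1+0.02398) = 1.9532
Hence ρ(B_{ω*}) = 1.9532 − 1 = 0.9532.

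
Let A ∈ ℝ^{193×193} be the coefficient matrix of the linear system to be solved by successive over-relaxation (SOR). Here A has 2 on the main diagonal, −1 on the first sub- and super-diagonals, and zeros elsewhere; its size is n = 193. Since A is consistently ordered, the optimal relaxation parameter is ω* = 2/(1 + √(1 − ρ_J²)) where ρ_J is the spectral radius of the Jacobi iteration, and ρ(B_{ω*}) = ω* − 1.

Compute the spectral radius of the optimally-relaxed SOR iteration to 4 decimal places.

ρ_SOR = 0.9681

[ρ_J] n=193: ρ(B_J) = cos(π/(n+1)) = cos(π/194) = 0.9999.
√(1 − cos²(π/194)) = sin(π/194) ≈ 0.01619.
[ω*] 2 ÷ (1 + 0.01619) = 2 ÷ 1.01619 = 1.9681.
[ρ_SOR] ω* − 1 = 0.9681.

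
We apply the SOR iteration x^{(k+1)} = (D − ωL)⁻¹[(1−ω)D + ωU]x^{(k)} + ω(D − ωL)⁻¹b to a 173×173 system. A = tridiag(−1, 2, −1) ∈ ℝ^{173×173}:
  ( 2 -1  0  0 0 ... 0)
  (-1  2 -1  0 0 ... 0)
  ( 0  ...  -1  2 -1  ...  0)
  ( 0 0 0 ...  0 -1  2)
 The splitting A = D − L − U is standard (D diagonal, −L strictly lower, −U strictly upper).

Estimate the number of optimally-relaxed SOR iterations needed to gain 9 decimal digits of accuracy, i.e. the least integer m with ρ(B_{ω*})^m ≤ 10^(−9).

m = 574

spectrum of D⁻¹(L+U) = {cos(kπ/174) : 1≤k≤173}; ρ_J = cos(π/174) = 0.9998370.
1 − cos²(π/174) = sin²(π/174) ⇒ √(1−ρ_J²) = sin(π/174) = 0.0180541.
So ω* = 2/1.0180541 = 1.9645321 (Young).
and ρ(B_{ω*}) = 1.9645321 − 1 = 0.9645321.
(0.9645321)^m ≤ 10^{−9}  ⇒  m·ln(0.9645321) ≤ −9·ln10  ⇒  m ≥ 573.859  ⇒  m = 574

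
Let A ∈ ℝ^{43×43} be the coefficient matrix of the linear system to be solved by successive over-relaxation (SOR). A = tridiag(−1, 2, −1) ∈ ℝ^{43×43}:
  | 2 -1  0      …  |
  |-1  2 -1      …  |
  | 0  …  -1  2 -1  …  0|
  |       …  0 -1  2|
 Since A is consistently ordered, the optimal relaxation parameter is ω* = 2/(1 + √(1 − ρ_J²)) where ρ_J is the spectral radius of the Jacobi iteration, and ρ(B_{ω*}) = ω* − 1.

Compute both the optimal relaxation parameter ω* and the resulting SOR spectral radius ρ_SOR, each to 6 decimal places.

ω* = 1.866822, ρ_SOR = 0.866822

n=43: λ(B_J) = 1 − λ(A)/2 = cos(kπ/44); k=1 gives ρ_J = 0.997452.
√(1−ρ_J²) = |sin(π/44)| = 0.0713392
ω* = 2/(1 + 0.0713392) = 2/1.0713392 = 1.866822.
[ρ_SOR] ω* − 1 = 0.866822.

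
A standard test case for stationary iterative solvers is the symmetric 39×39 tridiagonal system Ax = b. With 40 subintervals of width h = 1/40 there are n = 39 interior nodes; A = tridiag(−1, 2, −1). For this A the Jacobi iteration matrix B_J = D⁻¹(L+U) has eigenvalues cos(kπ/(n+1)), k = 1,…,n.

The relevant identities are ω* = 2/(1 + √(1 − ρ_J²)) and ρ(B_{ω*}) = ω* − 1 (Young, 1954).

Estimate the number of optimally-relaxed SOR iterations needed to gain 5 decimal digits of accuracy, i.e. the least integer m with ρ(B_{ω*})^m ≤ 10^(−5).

With n=39, ρ(Jacobi) = cos(π/40) = 0.9969173.
√(1−ρ_J²) = |sin(π/40)| = 0.0784591
ω* = 2/(1 + 0.0784591) = 2/1.0784591 = 1.8544978.
and ρ(B_{ω*}) = 1.8544978 − 1 = 0.8544978.
ρ_SOR^m ≤ 10^(−5) ⇔ m ≥ 5·ln10/(−ln 0.8544978) = 11.5129/0.157241 = 73.218; m = ⌈73.218⌉ = 74.

m = 74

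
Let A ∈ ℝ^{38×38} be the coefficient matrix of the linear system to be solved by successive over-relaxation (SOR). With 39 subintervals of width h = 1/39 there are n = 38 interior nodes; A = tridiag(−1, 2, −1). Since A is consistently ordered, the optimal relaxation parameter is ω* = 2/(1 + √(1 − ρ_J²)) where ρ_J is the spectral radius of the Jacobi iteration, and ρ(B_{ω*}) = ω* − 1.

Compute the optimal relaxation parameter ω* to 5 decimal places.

ω* = 1.85105

[ρ_J] n=38: ρ(B_J) = cos(π/(n+1)) = cos(π/39) = 0.99676.
√(1 − cos²(π/39)) = sin(π/39) ≈ 0.080467.
Young: ω* = 2/(1+√(1−ρ_J²)) = 2/(1+0.080467) = 2/1.080467 = 1.85105.
[ρ_SOR] ω* − 1 = 0.85105.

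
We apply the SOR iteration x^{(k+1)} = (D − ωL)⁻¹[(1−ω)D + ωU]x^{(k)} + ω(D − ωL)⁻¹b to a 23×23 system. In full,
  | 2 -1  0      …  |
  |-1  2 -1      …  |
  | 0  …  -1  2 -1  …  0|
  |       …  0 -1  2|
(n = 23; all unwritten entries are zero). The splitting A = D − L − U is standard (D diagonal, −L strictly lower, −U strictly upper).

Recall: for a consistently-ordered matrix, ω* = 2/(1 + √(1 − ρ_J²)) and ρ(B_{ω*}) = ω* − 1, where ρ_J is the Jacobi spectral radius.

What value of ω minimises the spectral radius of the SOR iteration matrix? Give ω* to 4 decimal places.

spectrum of D⁻¹(L+U) = {cos(kπ/24) : 1≤k≤23}; ρ_J = cos(π/24) = 0.9914.
√(1 − cos²(π/24)) = sin(π/24) ≈ 0.13053.
[ω*] 2 ÷ (1 + 0.13053) = 2 ÷ 1.13053 = 1.7691.
ρ(B_{ω*}) = ω*−1 = 0.7691

ω* = 1.7691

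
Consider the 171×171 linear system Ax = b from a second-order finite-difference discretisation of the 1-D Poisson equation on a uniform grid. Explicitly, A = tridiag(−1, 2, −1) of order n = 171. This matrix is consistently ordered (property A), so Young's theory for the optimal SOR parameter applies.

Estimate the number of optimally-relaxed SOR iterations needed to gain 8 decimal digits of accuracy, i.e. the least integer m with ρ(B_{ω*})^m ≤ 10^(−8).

n=171: λ(B_J) = 1 − λ(A)/2 = cos(kπ/172); k=1 gives ρ_J = 0.9998332.
√(1 − cos²(π/172)) = sin(π/172) ≈ 0.0182641.
Then 2/(1+√(1−ρ_J²)) = 2/(1+0.0182641); ω* = 2/1.0182641 = 1.9641270.
ρ_SOR = ω* − 1 ≈ 0.9641270.
(0.9641270)^m ≤ 10^{−8}  ⇒  m·ln(0.9641270) ≤ −8·ln10  ⇒  m ≥ 504.231  ⇒  m = 505

m = 505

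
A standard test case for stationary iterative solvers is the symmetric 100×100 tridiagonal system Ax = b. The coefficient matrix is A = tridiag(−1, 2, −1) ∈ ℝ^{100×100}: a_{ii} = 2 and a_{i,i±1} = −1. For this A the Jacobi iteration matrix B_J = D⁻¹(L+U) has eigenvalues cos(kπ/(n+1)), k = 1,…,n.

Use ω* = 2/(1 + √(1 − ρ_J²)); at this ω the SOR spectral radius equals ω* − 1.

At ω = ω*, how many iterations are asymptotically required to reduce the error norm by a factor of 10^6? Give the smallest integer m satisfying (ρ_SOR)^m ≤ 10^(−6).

m = 223

[ρ_J] n=100: ρ(B_J) = cos(π/(n+1)) = cos(π/101) = 0.9995163.
√(1−ρ_J²) simplifies to sin(π/101) = 0.0310999.
So ω* = 2/1.0310999 = 1.9396763 (Young).
and ρ(B_{ω*}) = 1.9396763 − 1 = 0.9396763.
m ≥ 6·ln10 / (−ln 0.9396763) = 222.043; smallest integer m = 223.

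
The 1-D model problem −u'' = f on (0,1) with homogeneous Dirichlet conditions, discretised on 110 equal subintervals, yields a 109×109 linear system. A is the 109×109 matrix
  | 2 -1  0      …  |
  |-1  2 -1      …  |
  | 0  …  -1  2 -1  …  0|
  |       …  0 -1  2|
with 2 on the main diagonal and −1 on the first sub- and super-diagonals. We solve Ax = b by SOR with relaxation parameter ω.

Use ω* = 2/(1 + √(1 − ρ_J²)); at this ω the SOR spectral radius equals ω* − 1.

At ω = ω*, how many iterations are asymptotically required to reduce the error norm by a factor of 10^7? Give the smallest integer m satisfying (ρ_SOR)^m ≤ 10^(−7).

m = 283

spectrum of D⁻¹(L+U) = {cos(kπ/110) : 1≤k≤109}; ρ_J = cos(π/110) = 0.9995922.
√(1−ρ_J²) simplifies to sin(π/110) = 0.0285561.
ω* = 2 / (1 + 0.0285561) = 2 / 1.0285561 ≈ 1.9444734.
[ρ_SOR] ω* − 1 = 0.9444734.
7·ln10 = 16.1181; −ln(0.9444734) = 0.0571278; m = ⌈16.1181/0.0571278⌉ = ⌈282.141⌉ = 283.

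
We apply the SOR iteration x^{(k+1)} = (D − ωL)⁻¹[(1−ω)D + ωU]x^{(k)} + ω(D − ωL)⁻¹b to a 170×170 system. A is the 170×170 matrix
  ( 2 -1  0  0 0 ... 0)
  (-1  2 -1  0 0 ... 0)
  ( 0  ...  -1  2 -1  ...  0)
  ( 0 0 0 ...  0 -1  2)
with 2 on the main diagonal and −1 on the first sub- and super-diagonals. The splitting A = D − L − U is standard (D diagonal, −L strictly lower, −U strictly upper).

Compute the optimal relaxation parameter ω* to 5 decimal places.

ω* = 1.96392

[ρ_J] n=170: ρ(B_J) = cos(π/(n+1)) = cos(π/171) = 0.99983.
root = sin(π/171) = 0.018371  (since 1−cos² = sin²).
ω* = 2/(1+0.018371) = 1.96392
ρ_SOR = ω* − 1 = 1.96392 − 1 = 0.96392.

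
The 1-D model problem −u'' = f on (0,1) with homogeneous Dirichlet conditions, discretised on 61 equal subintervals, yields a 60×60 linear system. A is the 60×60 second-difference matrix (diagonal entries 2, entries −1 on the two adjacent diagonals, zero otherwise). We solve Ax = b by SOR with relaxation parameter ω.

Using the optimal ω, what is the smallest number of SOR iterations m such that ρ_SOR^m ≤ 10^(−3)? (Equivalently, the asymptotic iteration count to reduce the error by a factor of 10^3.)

m = 68

½·tridiag(1,0,1) at n=60: λ_k = cos(kπ/61); max |λ| at k=1 ⇒ ρ_J = cos(π/61) ≈ 0.9986741.
root = sin(π/61) = 0.0514788  (since 1−cos² = sin²).
ω* = 2 / (1 + 0.0514788) = 2 / 1.0514788 ≈ 1.9020830.
ρ(B_{ω*}) = ω*−1 = 0.9020830
ρ_SOR^m ≤ 10^(−3) ⇔ m ≥ 3·ln10/(−ln 0.9020830) = 6.90776/0.103049 = 67.034; m = ⌈67.034⌉ = 68.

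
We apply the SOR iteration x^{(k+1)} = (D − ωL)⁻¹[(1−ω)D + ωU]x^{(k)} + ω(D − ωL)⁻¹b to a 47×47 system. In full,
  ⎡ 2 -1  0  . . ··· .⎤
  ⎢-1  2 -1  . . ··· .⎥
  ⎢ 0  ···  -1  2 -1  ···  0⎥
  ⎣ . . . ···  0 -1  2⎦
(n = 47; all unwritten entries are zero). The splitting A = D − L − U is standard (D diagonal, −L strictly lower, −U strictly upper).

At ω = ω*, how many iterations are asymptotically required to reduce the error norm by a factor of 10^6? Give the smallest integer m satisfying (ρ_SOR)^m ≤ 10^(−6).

B_J for the 47×47 system has eigenvalues cos(kπ/48); ρ_J = cos(π/48) = 0.9978589.
1 − cos²(π/48) = sin²(π/48) ⇒ √(1−ρ_J²) = sin(π/48) = 0.0654031.
Then 2/(1+√(1−ρ_J²)) = 2/(1+0.0654031); ω* = 2/1.0654031 = 1.8772237.
At ω = 1.8772237 every |λ(B_ω)| = ω−1, so ρ_SOR = 0.8772237.
Need (0.8772237)^m ≤ 10^(−6): m ≥ 6·ln10/|ln 0.8772237| = 13.8155/0.130993 = 105.467 ⇒ m = 106.

m = 106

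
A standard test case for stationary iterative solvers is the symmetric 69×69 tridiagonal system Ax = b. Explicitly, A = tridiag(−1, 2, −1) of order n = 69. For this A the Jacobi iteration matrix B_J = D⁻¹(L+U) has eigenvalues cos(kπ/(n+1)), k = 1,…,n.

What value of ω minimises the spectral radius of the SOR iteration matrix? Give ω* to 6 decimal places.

ω* = 1.914123

With n=69, ρ(Jacobi) = cos(π/70) = 0.998993.
√(1−ρ_J²) = |sin(π/70)| = 0.0448648
[ω*] 2 ÷ (1 + 0.0448648) = 2 ÷ 1.0448648 = 1.914123.
ρ_SOR = ω* − 1 ≈ 0.914123.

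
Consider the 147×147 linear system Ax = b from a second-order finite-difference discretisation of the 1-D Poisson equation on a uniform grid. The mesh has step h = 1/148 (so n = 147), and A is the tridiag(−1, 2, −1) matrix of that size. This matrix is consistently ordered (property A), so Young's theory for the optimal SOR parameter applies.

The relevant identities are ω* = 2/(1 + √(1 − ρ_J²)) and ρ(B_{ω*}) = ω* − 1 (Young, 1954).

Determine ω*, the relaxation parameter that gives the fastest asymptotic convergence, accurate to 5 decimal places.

spectrum of D⁻¹(L+U) = {cos(kπ/148) : 1≤k≤147}; ρ_J = cos(π/148) = 0.99977.
1 − cos²(π/148) = sin²(π/148) ⇒ √(1−ρ_J²) = sin(π/148) = 0.021225.
So ω* = 2/1.021225 = 1.95843 (Young).
and ρ(B_{ω*}) = 1.95843 − 1 = 0.95843.

ω* = 1.95843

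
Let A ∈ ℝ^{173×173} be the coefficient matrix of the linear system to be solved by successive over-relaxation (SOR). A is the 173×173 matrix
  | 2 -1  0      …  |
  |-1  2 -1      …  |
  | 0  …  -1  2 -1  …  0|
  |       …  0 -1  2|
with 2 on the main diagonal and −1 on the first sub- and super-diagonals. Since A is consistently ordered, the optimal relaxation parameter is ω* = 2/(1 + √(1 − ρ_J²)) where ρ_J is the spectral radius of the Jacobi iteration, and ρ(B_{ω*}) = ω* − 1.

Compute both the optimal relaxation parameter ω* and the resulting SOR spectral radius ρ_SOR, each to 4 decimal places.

[ρ_J] n=173: ρ(B_J) = cos(π/(n+1)) = cos(π/174) = 0.9998.
√(1−ρ_J²) simplifies to sin(π/174) = 0.01805.
ω* = 2 / (1 + 0.01805) = 2 / 1.01805 ≈ 1.9645.
At ω = 1.9645 every |λ(B_ω)| = ω−1, so ρ_SOR = 0.9645.

ω* = 1.9645, ρ_SOR = 0.9645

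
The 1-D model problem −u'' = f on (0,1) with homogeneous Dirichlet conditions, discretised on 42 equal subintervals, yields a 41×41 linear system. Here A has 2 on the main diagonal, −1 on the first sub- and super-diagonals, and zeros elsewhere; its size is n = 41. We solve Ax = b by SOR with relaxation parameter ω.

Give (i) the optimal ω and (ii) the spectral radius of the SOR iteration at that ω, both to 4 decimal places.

n=41: λ(B_J) = 1 − λ(A)/2 = cos(kπ/42); k=1 gives ρ_J = 0.9972.
1 − cos²(π/42) = sin²(π/42) ⇒ √(1−ρ_J²) = sin(π/42) = 0.07473.
So ω* = 2/1.07473 = 1.8609 (Young).
ρ(B_{ω*}) = ω*−1 = 0.8609

ω* = 1.8609, ρ_SOR = 0.8609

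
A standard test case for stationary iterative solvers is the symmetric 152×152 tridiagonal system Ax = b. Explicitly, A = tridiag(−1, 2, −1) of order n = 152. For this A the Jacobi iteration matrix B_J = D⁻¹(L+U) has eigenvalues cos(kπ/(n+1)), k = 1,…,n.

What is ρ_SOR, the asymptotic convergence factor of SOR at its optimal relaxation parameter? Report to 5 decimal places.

ρ_SOR = 0.95976

spectrum of D⁻¹(L+U) = {cos(kπ/153) : 1≤k≤152}; ρ_J = cos(π/153) = 0.99979.
√(1−ρ_J²) simplifies to sin(π/153) = 0.020532.
ω* = 2/(1 + 0.020532) = 2/1.020532 = 1.95976.
ρ(B_{ω*}) = ω*−1 = 0.95976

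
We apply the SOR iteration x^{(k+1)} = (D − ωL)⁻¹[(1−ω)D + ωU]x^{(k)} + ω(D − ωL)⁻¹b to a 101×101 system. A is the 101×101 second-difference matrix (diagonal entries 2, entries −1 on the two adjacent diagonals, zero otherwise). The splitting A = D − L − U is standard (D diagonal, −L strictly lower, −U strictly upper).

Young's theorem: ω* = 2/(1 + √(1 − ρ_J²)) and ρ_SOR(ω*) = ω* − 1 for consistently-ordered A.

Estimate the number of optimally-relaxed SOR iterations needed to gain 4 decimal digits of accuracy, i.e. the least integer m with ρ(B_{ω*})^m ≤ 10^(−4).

ρ_J = max_k |cos(kπ/102)| = cos(π/102) = 0.9995257
√(1−ρ_J²) = |sin(π/102)| = 0.0307951
Young: ω* = 2/(1+√(1−ρ_J²)) = 2/(1+0.0307951) = 2/1.0307951 = 1.9402498.
and ρ(B_{ω*}) = 1.9402498 − 1 = 0.9402498.
m ≥ 4·ln10 / (−ln 0.9402498) = 149.495; smallest integer m = 150.

m = 150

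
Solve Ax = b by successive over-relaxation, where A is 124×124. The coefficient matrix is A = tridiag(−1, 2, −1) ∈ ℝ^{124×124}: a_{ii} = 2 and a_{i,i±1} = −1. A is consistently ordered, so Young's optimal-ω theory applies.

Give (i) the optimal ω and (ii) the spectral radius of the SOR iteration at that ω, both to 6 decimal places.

spectrum of D⁻¹(L+U) = {cos(kπ/125) : 1≤k≤124}; ρ_J = cos(π/125) = 0.999684.
√(1 − cos²(π/125)) = sin(π/125) ≈ 0.0251301.
Then 2/(1+√(1−ρ_J²)) = 2/(1+0.0251301); ω* = 2/1.0251301 = 1.950972.
Hence ρ(B_{ω*}) = 1.950972 − 1 = 0.950972.

ω* = 1.950972, ρ_SOR = 0.950972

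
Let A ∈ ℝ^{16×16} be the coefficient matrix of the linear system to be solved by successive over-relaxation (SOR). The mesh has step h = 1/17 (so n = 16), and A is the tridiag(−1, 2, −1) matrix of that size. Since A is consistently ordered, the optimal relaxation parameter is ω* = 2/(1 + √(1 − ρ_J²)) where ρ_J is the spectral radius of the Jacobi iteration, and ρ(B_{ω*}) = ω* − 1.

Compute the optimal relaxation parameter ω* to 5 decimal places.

½·tridiag(1,0,1) at n=16: λ_k = cos(kπ/17); max |λ| at k=1 ⇒ ρ_J = cos(π/17) ≈ 0.98297.
√(1−ρ_J²) simplifies to sin(π/17) = 0.183750.
ω* = 2 / (1 + 0.183750) = 2 / 1.183750 ≈ 1.68955.
and ρ(B_{ω*}) = 1.68955 − 1 = 0.68955.

ω* = 1.68955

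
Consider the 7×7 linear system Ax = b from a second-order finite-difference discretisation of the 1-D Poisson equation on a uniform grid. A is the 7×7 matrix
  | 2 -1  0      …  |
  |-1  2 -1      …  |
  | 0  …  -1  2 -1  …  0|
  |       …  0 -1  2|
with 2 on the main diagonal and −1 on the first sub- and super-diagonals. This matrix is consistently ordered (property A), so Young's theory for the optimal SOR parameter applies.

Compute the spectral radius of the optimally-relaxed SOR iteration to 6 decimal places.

ρ_SOR = 0.446463

B_J for the 7×7 system has eigenvalues cos(kπ/8); ρ_J = cos(π/8) = 0.923880.
root = sin(π/8) = 0.3826834  (since 1−cos² = sin²).
[ω*] 2 ÷ (1 + 0.3826834) = 2 ÷ 1.3826834 = 1.446463.
[ρ_SOR] ω* − 1 = 0.446463.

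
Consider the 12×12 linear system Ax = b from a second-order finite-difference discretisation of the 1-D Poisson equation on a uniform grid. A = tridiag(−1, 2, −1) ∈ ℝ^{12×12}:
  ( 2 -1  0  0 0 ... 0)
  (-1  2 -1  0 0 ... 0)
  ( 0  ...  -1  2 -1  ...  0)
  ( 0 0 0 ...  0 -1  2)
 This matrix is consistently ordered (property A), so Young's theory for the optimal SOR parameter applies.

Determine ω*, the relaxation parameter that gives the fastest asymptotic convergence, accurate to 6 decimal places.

With n=12, ρ(Jacobi) = cos(π/13) = 0.970942.
root = sin(π/13) = 0.2393157  (since 1−cos² = sin²).
[ω*] 2 ÷ (1 + 0.2393157) = 2 ÷ 1.2393157 = 1.613794.
ρ(B_{ω*}) = ω*−1 = 0.613794

ω* = 1.613794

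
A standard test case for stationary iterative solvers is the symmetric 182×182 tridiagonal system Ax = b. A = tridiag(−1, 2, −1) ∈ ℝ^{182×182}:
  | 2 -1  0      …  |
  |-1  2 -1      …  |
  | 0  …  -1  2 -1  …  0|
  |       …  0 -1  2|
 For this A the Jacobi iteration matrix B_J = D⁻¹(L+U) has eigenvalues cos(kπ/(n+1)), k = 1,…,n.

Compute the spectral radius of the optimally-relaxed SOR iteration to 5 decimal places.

ρ_SOR = 0.96625

B_J for the 182×182 system has eigenvalues cos(kπ/183); ρ_J = cos(π/183) = 0.99985.
1 − cos²(π/183) = sin²(π/183) ⇒ √(1−ρ_J²) = sin(π/183) = 0.017166.
ω* = 2/(1+0.017166) = 1.96625
ρ_SOR = ω* − 1 = 1.96625 − 1 = 0.96625.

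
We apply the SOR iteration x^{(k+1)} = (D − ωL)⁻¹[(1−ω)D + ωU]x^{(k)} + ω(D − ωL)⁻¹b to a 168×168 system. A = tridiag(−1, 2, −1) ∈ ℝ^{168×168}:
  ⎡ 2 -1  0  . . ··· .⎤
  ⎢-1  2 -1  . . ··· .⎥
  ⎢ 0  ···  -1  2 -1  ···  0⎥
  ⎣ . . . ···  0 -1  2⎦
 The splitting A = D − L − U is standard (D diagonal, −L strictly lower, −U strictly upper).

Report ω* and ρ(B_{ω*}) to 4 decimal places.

B_J for the 168×168 system has eigenvalues cos(kπ/169); ρ_J = cos(π/169) = 0.9998.
root = sin(π/169) = 0.01859  (since 1−cos² = sin²).
ω* = 2/(1 + 0.01859) = 2/1.01859 = 1.9635.
Hence ρ(B_{ω*}) = 1.9635 − 1 = 0.9635.

ω* = 1.9635, ρ_SOR = 0.9635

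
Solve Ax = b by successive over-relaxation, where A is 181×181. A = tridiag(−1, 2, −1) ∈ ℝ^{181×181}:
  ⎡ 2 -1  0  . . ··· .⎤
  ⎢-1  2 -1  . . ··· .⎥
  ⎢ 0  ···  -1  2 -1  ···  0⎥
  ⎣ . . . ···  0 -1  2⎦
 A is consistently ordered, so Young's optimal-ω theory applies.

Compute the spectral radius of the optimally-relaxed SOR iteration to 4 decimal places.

ρ_SOR = 0.9661

B_J for the 181×181 system has eigenvalues cos(kπ/182); ρ_J = cos(π/182) = 0.9999.
√(1 − cos²(π/182)) = sin(π/182) ≈ 0.01726.
Young: ω* = 2/(1+√(1−ρ_J²)) = 2/(1+0.01726) = 2/1.01726 = 1.9661.
At ω = 1.9661 every |λ(B_ω)| = ω−1, so ρ_SOR = 0.9661.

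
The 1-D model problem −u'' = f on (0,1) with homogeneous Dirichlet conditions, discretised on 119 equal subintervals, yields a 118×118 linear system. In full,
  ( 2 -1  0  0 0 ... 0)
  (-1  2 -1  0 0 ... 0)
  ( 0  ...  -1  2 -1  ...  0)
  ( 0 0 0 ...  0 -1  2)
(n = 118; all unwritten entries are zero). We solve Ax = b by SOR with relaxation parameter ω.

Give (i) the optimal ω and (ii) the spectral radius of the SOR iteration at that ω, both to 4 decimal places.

[ρ_J] n=118: ρ(B_J) = cos(π/(n+1)) = cos(π/119) = 0.9997.
1 − cos²(π/119) = sin²(π/119) ⇒ √(1−ρ_J²) = sin(π/119) = 0.02640.
Then 2/(1+√(1−ρ_J²)) = 2/(1+0.02640); ω* = 2/1.02640 = 1.9486.
ρ_SOR = ω* − 1 = 1.9486 − 1 = 0.9486.

ω* = 1.9486, ρ_SOR = 0.9486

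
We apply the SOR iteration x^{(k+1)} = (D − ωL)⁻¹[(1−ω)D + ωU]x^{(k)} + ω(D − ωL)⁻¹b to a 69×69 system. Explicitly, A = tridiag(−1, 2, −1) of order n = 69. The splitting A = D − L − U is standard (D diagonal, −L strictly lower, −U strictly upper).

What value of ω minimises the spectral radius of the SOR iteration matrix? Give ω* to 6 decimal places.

ω* = 1.914123

With n=69, ρ(Jacobi) = cos(π/70) = 0.998993.
√(1−ρ_J²) = |sin(π/70)| = 0.0448648
Then 2/(1+√(1−ρ_J²)) = 2/(1+0.0448648); ω* = 2/1.0448648 = 1.914123.
Hence ρ(B_{ω*}) = 1.914123 − 1 = 0.914123.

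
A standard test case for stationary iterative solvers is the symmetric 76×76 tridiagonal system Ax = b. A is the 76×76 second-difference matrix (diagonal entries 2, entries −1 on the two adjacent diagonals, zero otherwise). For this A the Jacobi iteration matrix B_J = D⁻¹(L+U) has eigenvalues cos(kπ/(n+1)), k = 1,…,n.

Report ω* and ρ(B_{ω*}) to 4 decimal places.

ω* = 1.9216, ρ_SOR = 0.9216

spectrum of D⁻¹(L+U) = {cos(kπ/77) : 1≤k≤76}; ρ_J = cos(π/77) = 0.9992.
1 − cos²(π/77) = sin²(π/77) ⇒ √(1−ρ_J²) = sin(π/77) = 0.04079.
ω* = 2/(1+0.04079) = 1.9216
and ρ(B_{ω*}) = 1.9216 − 1 = 0.9216.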